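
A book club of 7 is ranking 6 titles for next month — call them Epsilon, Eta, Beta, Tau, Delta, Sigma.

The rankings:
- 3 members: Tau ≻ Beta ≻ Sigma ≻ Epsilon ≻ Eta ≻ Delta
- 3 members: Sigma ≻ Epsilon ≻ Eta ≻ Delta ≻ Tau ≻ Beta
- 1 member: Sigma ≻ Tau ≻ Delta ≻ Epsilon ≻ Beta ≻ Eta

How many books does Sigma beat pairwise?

5

Sigma against each rival (7 members):
Sigma vs Epsilon: 7 to 0, Sigma.
Sigma vs Eta: Sigma is ranked higher on 3+3+1 = 7 ballots, Eta on 0. Sigma wins 7–0.
Sigma vs Beta: Sigma, 4–3.
Sigma vs Tau: Sigma, 4–3.
Sigma vs Delta: Sigma, 7–0.
Sigma beats Epsilon, Eta, Beta, Tau, Delta — 5 pairwise wins.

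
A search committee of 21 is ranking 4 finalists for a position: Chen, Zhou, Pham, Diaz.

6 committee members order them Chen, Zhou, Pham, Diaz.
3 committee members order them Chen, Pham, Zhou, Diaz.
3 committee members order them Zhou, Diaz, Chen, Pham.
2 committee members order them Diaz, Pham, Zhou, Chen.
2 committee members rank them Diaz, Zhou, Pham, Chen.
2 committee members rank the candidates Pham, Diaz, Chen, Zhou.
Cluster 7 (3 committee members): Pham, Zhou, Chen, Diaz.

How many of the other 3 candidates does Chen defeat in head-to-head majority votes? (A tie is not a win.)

Chen against each rival (21 committee members):
Chen vs Zhou: 11 to 10, Chen.
Chen vs Pham: Chen wins 12–9.
Chen vs Diaz: Chen is ranked higher on 6+3+3 = 12 ballots, Diaz on 9. Chen wins 12–9.
Chen beats Zhou, Pham, Diaz — 3 pairwise wins.

3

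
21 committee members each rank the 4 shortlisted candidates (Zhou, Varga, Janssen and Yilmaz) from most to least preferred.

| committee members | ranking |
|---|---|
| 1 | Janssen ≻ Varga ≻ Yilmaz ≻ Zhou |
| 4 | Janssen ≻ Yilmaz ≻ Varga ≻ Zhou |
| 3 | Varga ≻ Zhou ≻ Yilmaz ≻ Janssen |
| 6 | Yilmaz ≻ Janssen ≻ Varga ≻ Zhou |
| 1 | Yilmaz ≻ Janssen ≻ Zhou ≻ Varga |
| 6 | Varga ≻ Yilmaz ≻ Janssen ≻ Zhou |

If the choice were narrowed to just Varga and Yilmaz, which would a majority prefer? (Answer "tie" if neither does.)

Ballots ranking Varga above Yilmaz: 1 + 3 + 6 = 10.
Ballots ranking Yilmaz above Varga: 21 − 10 = 11.
Yilmaz wins the head-to-head 11–10.

Yilmaz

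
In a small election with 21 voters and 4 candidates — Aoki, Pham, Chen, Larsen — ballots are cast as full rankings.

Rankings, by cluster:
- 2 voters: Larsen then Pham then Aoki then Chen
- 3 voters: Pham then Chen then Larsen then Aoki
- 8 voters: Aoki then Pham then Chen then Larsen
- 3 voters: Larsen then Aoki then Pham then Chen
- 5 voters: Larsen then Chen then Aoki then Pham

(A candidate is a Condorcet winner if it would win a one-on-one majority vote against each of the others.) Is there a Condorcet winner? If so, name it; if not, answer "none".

none

Head-to-head results (21 voters):
Aoki vs Pham: 8+3+5 = 16 for Aoki, 5 for Pham — Aoki by 16–5.
Aoki vs Chen: Aoki is ranked higher on 2+8+3 = 13 ballots, Chen on 8. Aoki wins 13–8.
Aoki vs Larsen: Aoki is ranked higher on 8 ballots, Larsen on 13. Larsen wins 13–8.
Pham vs Chen: Pham preferred on 2+3+8+3 = 16 ballots; Pham wins 16–5.
Pham vs Larsen: 3+8 = 11 for Pham, 10 for Larsen — Pham by 11–10.
Chen vs Larsen: Chen is ranked higher on 3+8 = 11 ballots, Larsen on 10. Chen wins 11–10.
Every candidate loses at least once (Aoki loses to Larsen; Pham loses to Aoki; Chen loses to Aoki; Larsen loses to Pham). The majority relation contains the cycle Aoki beats Pham beats Larsen beats Aoki, so there is no Condorcet winner.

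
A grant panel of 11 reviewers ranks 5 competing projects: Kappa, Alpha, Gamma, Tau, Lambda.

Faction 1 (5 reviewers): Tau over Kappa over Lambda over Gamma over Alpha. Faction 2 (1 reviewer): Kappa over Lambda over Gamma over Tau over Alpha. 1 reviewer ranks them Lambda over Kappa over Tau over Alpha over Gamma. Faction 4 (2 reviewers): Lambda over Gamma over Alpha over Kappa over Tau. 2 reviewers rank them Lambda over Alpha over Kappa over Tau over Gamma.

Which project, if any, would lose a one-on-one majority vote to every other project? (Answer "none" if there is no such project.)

Alpha

Head-to-head results (11 reviewers):
Kappa vs Alpha: Kappa wins 7–4.
Kappa vs Gamma: Kappa is ranked higher on 5+1+1+2 = 9 ballots, Gamma on 2. Kappa wins 9–2.
Kappa vs Tau: 6 to 5, Kappa.
Kappa vs Lambda: 6 to 5, Kappa.
Alpha vs Gamma: Gamma, 8–3.
Alpha vs Tau: Alpha preferred on 2+2 = 4 ballots; Tau wins 7–4.
Alpha vs Lambda: Alpha is ranked higher on 0 ballots, Lambda on 11. Lambda wins 11–0.
Gamma vs Tau: Tau, 8–3.
Gamma vs Lambda: 0 for Gamma, 11 for Lambda — Lambda by 11–0.
Tau vs Lambda: 5 to 6, Lambda.
Alpha loses to every other project — it is the Condorcet loser.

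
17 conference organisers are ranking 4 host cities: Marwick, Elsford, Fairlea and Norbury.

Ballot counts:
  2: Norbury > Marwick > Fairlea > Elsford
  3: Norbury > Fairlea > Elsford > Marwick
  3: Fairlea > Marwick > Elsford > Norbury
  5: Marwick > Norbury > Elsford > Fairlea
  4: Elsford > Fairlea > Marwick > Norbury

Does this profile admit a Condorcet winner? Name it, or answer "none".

Check each pair by majority over 17 ballots:
Marwick vs Elsford: 2+3+5 = 10 for Marwick, 7 for Elsford — Marwick by 10–7.
Marwick vs Fairlea: Marwick is ranked higher on 2+5 = 7 ballots, Fairlea on 10. Fairlea wins 10–7.
Marwick vs Norbury: Marwick is ranked higher on 3+5+4 = 12 ballots, Norbury on 5. Marwick wins 12–5.
Elsford vs Fairlea: 5+4 = 9 for Elsford, 8 for Fairlea — Elsford by 9–8.
Elsford vs Norbury: Elsford is ranked higher on 3+4 = 7 ballots, Norbury on 10. Norbury wins 10–7.
Fairlea vs Norbury: 3+4 = 7 for Fairlea, 10 for Norbury — Norbury by 10–7.
Each city drops at least one matchup (Marwick loses to Fairlea; Elsford loses to Marwick; Fairlea loses to Elsford; Norbury loses to Marwick); the cycle Marwick → Elsford → Fairlea → Marwick rules out a Condorcet winner.

none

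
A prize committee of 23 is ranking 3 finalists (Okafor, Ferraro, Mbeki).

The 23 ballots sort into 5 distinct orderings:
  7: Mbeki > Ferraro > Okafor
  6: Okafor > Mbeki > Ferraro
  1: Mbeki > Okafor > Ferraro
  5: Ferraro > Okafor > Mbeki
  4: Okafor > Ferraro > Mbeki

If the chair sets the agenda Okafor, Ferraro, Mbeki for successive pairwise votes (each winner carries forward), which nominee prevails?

Round 1: Okafor vs Ferraro — 11–12, Ferraro advances.
Round 2: Ferraro vs Mbeki — 9–14, Mbeki advances.
The agenda winner is Mbeki.

Mbeki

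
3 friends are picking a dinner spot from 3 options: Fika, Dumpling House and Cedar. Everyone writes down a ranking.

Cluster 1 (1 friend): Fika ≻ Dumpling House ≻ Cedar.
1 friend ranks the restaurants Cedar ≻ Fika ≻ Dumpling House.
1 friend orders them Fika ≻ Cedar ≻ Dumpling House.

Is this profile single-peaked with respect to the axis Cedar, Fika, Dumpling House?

yes

Axis positions: Cedar=1, Fika=2, Dumpling House=3.
Cluster 1 (peak Fika at position 2): ranking walks positions 2-3-1, expanding outward from the peak — single-peaked.
Cluster 2 (peak Cedar at position 1): ranking walks positions 1-2-3, expanding outward from the peak — single-peaked.
Cluster 3 (peak Fika at position 2): ranking walks positions 2-1-3, expanding outward from the peak — single-peaked.
Every ranking is single-peaked on this axis.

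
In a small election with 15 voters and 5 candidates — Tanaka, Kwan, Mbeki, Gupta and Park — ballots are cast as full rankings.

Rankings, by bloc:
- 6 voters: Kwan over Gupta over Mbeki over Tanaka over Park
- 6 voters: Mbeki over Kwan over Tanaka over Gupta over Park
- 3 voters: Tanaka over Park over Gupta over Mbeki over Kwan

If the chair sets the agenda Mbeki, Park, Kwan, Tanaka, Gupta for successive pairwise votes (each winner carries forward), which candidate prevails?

Round 1: Mbeki vs Park — 12–3, Mbeki advances.
Round 2: Mbeki vs Kwan — 9–6, Mbeki advances.
Round 3: Mbeki vs Tanaka — 12–3, Mbeki advances.
Round 4: Mbeki vs Gupta — 6–9, Gupta advances.
Gupta survives the agenda.

Gupta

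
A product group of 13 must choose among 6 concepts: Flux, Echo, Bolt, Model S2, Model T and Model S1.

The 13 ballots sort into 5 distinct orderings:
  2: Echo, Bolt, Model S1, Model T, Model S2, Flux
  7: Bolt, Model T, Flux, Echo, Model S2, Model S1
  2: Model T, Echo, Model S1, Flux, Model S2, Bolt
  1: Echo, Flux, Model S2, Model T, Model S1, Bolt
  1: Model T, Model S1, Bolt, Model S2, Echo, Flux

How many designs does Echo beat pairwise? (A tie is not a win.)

2

Echo against each rival (13 engineers):
Echo vs Flux: Flux wins 7–6.
Echo–Bolt: Bolt 8–5.
Echo vs Model S2: Echo wins 12–1.
Echo vs Model T: Echo is ranked higher on 2+1 = 3 ballots, Model T on 10. Model T wins 10–3.
Echo vs Model S1: 12 to 1, Echo.
Echo beats Model S2, Model S1; loses to Flux, Bolt, Model T — 2 pairwise wins.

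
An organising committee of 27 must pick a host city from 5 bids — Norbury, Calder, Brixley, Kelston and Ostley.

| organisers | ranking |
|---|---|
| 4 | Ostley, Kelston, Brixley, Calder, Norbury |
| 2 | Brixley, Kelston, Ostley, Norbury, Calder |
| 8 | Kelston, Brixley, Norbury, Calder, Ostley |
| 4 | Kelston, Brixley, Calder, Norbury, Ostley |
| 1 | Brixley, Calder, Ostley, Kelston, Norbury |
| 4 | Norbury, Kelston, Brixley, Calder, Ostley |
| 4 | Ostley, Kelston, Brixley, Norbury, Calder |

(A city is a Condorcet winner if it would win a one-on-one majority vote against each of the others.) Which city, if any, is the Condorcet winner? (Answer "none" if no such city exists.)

Kelston

Check each pair by majority over 27 ballots:
Norbury–Calder: Norbury 18–9.
Norbury vs Brixley: Brixley wins 23–4.
Norbury–Kelston: Kelston 23–4.
Norbury vs Ostley: Norbury wins 16–11.
Calder–Brixley: Brixley 27–0.
Calder vs Kelston: Kelston, 26–1.
Calder–Ostley: Calder 17–10.
Brixley vs Kelston: Kelston, 24–3.
Brixley vs Ostley: Brixley wins 19–8.
Kelston vs Ostley: Kelston wins 18–9.
Kelston wins every pairwise contest, so Kelston is the Condorcet winner.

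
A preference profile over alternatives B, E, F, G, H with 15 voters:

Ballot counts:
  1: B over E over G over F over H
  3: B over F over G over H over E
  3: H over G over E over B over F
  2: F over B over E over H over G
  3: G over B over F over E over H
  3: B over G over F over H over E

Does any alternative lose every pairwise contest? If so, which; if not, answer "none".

Head-to-head results (15 voters):
B vs E: B wins 12–3.
B vs F: B, 13–2.
B vs G: 9 to 6, B.
B vs H: 12 to 3, B.
E vs F: F, 11–4.
E vs G: 3 to 12, G.
E vs H: E is ranked higher on 1+2+3 = 6 ballots, H on 9. H wins 9–6.
F vs G: G wins 10–5.
F vs H: 1+3+2+3+3 = 12 for F, 3 for H — F by 12–3.
G–H: G 10–5.
E loses to every other alternative — it is the Condorcet loser.

E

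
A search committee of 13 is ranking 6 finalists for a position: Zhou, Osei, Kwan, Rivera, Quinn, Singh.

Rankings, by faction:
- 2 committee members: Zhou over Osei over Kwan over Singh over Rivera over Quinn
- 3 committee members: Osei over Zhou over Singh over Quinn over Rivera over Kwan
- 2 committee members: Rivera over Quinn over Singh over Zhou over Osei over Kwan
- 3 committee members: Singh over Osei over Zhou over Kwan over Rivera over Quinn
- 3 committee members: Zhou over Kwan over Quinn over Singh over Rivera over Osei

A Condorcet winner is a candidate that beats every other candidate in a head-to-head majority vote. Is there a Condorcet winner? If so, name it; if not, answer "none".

Zhou

Head-to-head results (13 committee members):
Zhou–Osei: Zhou 7–6.
Zhou vs Kwan: Zhou, 13–0.
Zhou vs Rivera: Zhou wins 11–2.
Zhou vs Quinn: 2+3+3+3 = 11 for Zhou, 2 for Quinn — Zhou by 11–2.
Zhou vs Singh: 8 to 5, Zhou.
Osei vs Kwan: Osei, 10–3.
Osei vs Rivera: Osei, 8–5.
Osei vs Quinn: Osei, 8–5.
Osei vs Singh: Singh, 8–5.
Kwan–Rivera: Kwan 8–5.
Kwan vs Quinn: 2+3+3 = 8 for Kwan, 5 for Quinn — Kwan by 8–5.
Kwan vs Singh: Singh wins 8–5.
Rivera vs Quinn: Rivera wins 7–6.
Rivera–Singh: Singh 11–2.
Quinn vs Singh: 2+3 = 5 for Quinn, 8 for Singh — Singh by 8–5.
Only Zhou has no losses; Zhou is the Condorcet winner.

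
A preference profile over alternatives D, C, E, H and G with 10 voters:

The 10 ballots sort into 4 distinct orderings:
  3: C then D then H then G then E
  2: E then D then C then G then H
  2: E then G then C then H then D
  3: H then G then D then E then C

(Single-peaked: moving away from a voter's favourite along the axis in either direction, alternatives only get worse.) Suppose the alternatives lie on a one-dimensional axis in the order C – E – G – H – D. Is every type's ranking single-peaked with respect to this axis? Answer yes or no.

Axis positions: C=1, E=2, G=3, H=4, D=5.
Type 1: ranking walks positions 1-5-4-3-2; D is ranked above E even though E lies between D and the peak C on the axis — preferences dip and rise again. Not single-peaked.
Type 2: ranking walks positions 2-5-1-3-4; D is ranked above G even though G lies between D and the peak E on the axis — preferences dip and rise again. Not single-peaked.
Type 3 (peak E at position 2): ranking walks positions 2-3-1-4-5, expanding outward from the peak — single-peaked.
Type 4 (peak H at position 4): ranking walks positions 4-3-5-2-1, expanding outward from the peak — single-peaked.
Type 1 violates single-peakedness, so the profile is not single-peaked on this axis.

no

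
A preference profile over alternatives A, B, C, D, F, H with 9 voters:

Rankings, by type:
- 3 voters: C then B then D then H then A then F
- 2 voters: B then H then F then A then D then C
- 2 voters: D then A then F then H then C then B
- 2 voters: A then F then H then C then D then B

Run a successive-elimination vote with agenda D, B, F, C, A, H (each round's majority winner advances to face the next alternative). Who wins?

Round 1: D vs B — 4–5, B advances.
Round 2: B vs F — 5–4, B advances.
Round 3: B vs C — 2–7, C advances.
Round 4: C vs A — 3–6, A advances.
Round 5: A vs H — 4–5, H advances.
H survives the agenda.

H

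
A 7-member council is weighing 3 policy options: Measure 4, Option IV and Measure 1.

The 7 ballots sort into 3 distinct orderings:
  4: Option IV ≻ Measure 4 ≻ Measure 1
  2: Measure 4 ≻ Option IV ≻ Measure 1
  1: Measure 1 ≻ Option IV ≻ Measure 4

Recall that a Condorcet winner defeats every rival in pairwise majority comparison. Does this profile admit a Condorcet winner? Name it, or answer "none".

Check each pair by majority over 7 ballots:
Measure 4 vs Option IV: Option IV wins 5–2.
Measure 4–Measure 1: Measure 4 6–1.
Option IV vs Measure 1: 4+2 = 6 for Option IV, 1 for Measure 1 — Option IV by 6–1.
Only Option IV has no losses; Option IV is the Condorcet winner.

Option IV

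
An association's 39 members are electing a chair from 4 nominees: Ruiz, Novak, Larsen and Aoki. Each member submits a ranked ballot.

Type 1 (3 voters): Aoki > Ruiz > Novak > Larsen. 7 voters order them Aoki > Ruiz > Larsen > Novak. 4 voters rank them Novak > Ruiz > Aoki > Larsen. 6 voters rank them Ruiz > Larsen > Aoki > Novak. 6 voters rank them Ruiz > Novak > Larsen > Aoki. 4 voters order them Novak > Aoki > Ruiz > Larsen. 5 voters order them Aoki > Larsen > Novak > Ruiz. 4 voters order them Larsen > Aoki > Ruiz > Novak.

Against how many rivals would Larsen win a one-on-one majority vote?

1

Larsen against each rival (39 voters):
Larsen vs Ruiz: Ruiz, 30–9.
Larsen vs Novak: 7+6+5+4 = 22 for Larsen, 17 for Novak — Larsen by 22–17.
Larsen vs Aoki: Aoki, 23–16.
Larsen beats Novak; loses to Ruiz, Aoki — 1 pairwise win.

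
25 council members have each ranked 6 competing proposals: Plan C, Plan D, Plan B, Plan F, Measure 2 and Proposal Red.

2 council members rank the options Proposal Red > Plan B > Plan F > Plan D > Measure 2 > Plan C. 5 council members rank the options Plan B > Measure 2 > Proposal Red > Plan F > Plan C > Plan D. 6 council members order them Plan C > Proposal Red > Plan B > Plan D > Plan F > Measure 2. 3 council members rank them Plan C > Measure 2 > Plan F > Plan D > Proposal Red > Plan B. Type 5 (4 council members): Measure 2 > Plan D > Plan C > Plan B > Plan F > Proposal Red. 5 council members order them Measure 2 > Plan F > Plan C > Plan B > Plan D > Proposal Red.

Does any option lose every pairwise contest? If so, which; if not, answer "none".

Plan D

Pairwise majorities:
Plan C vs Plan D: Plan C is ranked higher on 5+6+3+5 = 19 ballots, Plan D on 6. Plan C wins 19–6.
Plan C vs Plan B: Plan C, 18–7.
Plan C vs Plan F: Plan C preferred on 6+3+4 = 13 ballots; Plan C wins 13–12.
Plan C vs Measure 2: Measure 2, 16–9.
Plan C vs Proposal Red: Plan C wins 18–7.
Plan D vs Plan B: Plan B wins 18–7.
Plan D vs Plan F: 6+4 = 10 for Plan D, 15 for Plan F — Plan F by 15–10.
Plan D vs Measure 2: 8 to 17, Measure 2.
Plan D vs Proposal Red: Proposal Red, 13–12.
Plan B vs Plan F: Plan B, 17–8.
Plan B–Measure 2: Plan B 13–12.
Plan B vs Proposal Red: Plan B is ranked higher on 5+4+5 = 14 ballots, Proposal Red on 11. Plan B wins 14–11.
Plan F–Measure 2: Measure 2 17–8.
Plan F–Proposal Red: Proposal Red 13–12.
Measure 2 vs Proposal Red: 5+3+4+5 = 17 for Measure 2, 8 for Proposal Red — Measure 2 by 17–8.
Plan D loses to every other option — it is the Condorcet loser.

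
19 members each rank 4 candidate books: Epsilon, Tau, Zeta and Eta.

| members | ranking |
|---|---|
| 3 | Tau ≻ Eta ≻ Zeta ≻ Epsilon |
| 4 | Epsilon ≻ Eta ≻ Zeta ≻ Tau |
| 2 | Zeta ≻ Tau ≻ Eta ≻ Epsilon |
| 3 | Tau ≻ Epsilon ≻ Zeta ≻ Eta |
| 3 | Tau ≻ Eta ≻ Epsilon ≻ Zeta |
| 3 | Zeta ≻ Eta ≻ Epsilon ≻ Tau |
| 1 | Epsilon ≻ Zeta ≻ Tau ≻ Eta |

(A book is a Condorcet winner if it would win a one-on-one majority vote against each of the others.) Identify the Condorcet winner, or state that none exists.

none

Check each pair by majority over 19 ballots:
Epsilon–Tau: Tau 11–8.
Epsilon vs Zeta: Epsilon preferred on 4+3+3+1 = 11 ballots; Epsilon wins 11–8.
Epsilon vs Eta: 8 to 11, Eta.
Tau vs Zeta: Zeta, 10–9.
Tau vs Eta: Tau is ranked higher on 3+2+3+3+1 = 12 ballots, Eta on 7. Tau wins 12–7.
Zeta vs Eta: Zeta is ranked higher on 2+3+3+1 = 9 ballots, Eta on 10. Eta wins 10–9.
Every book loses at least once (Epsilon loses to Tau; Tau loses to Zeta; Zeta loses to Epsilon; Eta loses to Tau). The majority relation contains the cycle Epsilon → Zeta → Tau → Epsilon, so there is no Condorcet winner.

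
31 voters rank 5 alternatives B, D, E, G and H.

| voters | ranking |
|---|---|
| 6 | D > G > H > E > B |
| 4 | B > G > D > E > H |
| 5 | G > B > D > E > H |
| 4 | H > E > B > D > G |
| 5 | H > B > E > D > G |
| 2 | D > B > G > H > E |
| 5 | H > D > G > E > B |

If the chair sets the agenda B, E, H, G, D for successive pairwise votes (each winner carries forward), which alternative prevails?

D

Round 1: B vs E — 16–15, B advances.
Round 2: B vs H — 11–20, H advances.
Round 3: H vs G — 14–17, G advances.
Round 4: G vs D — 9–22, D advances.
D survives the agenda.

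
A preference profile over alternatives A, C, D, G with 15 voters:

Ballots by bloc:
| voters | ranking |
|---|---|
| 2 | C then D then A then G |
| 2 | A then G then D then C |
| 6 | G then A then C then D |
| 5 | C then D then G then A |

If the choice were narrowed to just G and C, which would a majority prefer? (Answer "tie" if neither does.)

Ballots ranking G above C: 2 + 6 = 8.
Ballots ranking C above G: 15 − 8 = 7.
G wins the head-to-head 8–7.

G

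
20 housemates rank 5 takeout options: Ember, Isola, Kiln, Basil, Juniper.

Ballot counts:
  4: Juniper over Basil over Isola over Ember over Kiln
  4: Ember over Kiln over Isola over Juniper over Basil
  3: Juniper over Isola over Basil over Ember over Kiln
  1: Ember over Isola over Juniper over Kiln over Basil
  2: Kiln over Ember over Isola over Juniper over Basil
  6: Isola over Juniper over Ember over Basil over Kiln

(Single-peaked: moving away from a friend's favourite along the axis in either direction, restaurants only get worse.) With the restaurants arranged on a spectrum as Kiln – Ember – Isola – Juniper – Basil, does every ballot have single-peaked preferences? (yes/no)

yes

Axis positions: Kiln=1, Ember=2, Isola=3, Juniper=4, Basil=5.
Type 1 (peak Juniper at position 4): ranking walks positions 4-5-3-2-1, expanding outward from the peak — single-peaked.
Type 2 (peak Ember at position 2): ranking walks positions 2-1-3-4-5, expanding outward from the peak — single-peaked.
Type 3 (peak Juniper at position 4): ranking walks positions 4-3-5-2-1, expanding outward from the peak — single-peaked.
Type 4 (peak Ember at position 2): ranking walks positions 2-3-4-1-5, expanding outward from the peak — single-peaked.
Type 5 (peak Kiln at position 1): ranking walks positions 1-2-3-4-5, expanding outward from the peak — single-peaked.
Type 6 (peak Isola at position 3): ranking walks positions 3-4-2-5-1, expanding outward from the peak — single-peaked.
Every ranking is single-peaked on this axis.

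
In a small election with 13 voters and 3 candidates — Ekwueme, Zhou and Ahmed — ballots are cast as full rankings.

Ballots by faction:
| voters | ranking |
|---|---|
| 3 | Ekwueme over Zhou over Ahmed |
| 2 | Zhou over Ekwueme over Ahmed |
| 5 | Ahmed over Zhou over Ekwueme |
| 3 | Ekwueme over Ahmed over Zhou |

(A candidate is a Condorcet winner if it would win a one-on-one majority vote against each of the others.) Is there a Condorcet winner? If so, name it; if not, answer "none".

none

Check each pair by majority over 13 ballots:
Ekwueme vs Zhou: Ekwueme preferred on 3+3 = 6 ballots; Zhou wins 7–6.
Ekwueme vs Ahmed: 3+2+3 = 8 for Ekwueme, 5 for Ahmed — Ekwueme by 8–5.
Zhou vs Ahmed: 3+2 = 5 for Zhou, 8 for Ahmed — Ahmed by 8–5.
Every candidate loses at least once (Ekwueme loses to Zhou; Zhou loses to Ahmed; Ahmed loses to Ekwueme). The majority relation contains the cycle Ekwueme beats Ahmed beats Zhou beats Ekwueme, so there is no Condorcet winner.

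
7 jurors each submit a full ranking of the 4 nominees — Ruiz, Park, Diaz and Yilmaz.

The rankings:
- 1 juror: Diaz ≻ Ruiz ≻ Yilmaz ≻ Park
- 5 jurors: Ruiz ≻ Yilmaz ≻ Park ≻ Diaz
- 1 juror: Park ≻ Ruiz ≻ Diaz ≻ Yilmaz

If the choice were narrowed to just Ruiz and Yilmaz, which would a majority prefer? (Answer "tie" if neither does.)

Ballots ranking Ruiz above Yilmaz: 1 + 5 + 1 = 7.
Ballots ranking Yilmaz above Ruiz: 7 − 7 = 0.
Ruiz wins the head-to-head 7–0.

Ruiz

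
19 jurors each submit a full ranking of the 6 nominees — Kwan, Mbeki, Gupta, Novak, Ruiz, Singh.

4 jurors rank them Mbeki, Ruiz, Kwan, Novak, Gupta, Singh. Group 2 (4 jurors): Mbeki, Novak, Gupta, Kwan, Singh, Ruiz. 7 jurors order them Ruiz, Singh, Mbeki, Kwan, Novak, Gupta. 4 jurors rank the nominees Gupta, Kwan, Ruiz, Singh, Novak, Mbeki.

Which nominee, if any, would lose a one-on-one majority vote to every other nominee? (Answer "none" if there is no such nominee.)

Pairwise majorities:
Kwan vs Mbeki: 4 to 15, Mbeki.
Kwan–Gupta: Kwan 11–8.
Kwan vs Novak: 15 to 4, Kwan.
Kwan–Ruiz: Ruiz 11–8.
Kwan vs Singh: Kwan wins 12–7.
Mbeki vs Gupta: Mbeki, 15–4.
Mbeki–Novak: Mbeki 15–4.
Mbeki–Ruiz: Ruiz 11–8.
Mbeki vs Singh: Singh, 11–8.
Gupta–Novak: Novak 15–4.
Gupta–Ruiz: Ruiz 11–8.
Gupta vs Singh: Gupta wins 12–7.
Novak vs Ruiz: 4 for Novak, 15 for Ruiz — Ruiz by 15–4.
Novak vs Singh: Singh, 11–8.
Ruiz vs Singh: 15 to 4, Ruiz.
Every nominee wins at least one matchup (Kwan beats Gupta; Mbeki beats Kwan; Gupta beats Singh; Novak beats Gupta; Ruiz beats Kwan; Singh beats Mbeki), so there is no Condorcet loser.

none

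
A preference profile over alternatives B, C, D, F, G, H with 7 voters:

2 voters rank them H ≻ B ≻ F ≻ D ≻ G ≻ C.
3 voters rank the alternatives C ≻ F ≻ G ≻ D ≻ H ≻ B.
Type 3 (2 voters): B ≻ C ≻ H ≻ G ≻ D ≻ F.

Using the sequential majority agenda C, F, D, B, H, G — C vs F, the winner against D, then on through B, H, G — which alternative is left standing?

Round 1: C vs F — 5–2, C advances.
Round 2: C vs D — 5–2, C advances.
Round 3: C vs B — 3–4, B advances.
Round 4: B vs H — 2–5, H advances.
Round 5: H vs G — 4–3, H advances.
The agenda winner is H.

H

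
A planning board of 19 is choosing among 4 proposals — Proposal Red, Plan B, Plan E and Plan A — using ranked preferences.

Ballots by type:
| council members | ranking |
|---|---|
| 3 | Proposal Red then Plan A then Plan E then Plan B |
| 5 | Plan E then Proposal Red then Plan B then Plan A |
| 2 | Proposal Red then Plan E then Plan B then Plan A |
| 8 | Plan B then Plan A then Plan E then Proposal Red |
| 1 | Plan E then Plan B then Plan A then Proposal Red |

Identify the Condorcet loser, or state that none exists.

Pairwise majorities:
Proposal Red vs Plan B: Proposal Red, 10–9.
Proposal Red vs Plan E: Plan E wins 14–5.
Proposal Red vs Plan A: Proposal Red wins 10–9.
Plan B vs Plan E: Plan E, 11–8.
Plan B vs Plan A: Plan B, 16–3.
Plan E vs Plan A: Plan E is ranked higher on 5+2+1 = 8 ballots, Plan A on 11. Plan A wins 11–8.
No option is winless: Proposal Red beats Plan B; Plan B beats Plan A; Plan E beats Proposal Red; Plan A beats Plan E. There is no Condorcet loser.

none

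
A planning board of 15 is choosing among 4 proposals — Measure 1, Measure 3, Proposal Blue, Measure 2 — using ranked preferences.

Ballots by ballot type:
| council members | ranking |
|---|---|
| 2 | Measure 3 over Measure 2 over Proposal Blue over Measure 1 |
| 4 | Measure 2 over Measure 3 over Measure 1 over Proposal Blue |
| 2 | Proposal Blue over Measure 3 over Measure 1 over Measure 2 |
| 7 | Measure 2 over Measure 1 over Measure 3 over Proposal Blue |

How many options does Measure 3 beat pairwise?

2

Measure 3 against each rival (15 council members):
Measure 3 vs Measure 1: Measure 3 preferred on 2+4+2 = 8 ballots; Measure 3 wins 8–7.
Measure 3 vs Proposal Blue: 13 to 2, Measure 3.
Measure 3 vs Measure 2: Measure 2 wins 11–4.
Measure 3 beats Measure 1, Proposal Blue; loses to Measure 2 — 2 pairwise wins.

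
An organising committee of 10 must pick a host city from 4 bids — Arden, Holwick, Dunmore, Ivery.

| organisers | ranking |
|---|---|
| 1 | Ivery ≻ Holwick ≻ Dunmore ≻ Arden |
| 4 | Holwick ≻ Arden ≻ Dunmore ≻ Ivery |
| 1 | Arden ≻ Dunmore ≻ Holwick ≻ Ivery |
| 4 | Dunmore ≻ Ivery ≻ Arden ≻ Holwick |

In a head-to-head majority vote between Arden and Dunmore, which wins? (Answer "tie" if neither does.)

Ballots ranking Arden above Dunmore: 4 + 1 = 5.
Ballots ranking Dunmore above Arden: 10 − 5 = 5.
5–5: the pair ties.

tie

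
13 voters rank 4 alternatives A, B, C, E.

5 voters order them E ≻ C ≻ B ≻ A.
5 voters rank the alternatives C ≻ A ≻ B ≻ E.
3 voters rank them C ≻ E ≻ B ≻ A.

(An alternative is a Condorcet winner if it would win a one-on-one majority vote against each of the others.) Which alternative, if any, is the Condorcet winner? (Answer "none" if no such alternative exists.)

C

Check each pair by majority over 13 ballots:
A vs B: 5 for A, 8 for B — B by 8–5.
A vs C: 0 to 13, C.
A vs E: A preferred on 5 ballots; E wins 8–5.
B vs C: 0 for B, 13 for C — C by 13–0.
B vs E: 5 for B, 8 for E — E by 8–5.
C vs E: 8 to 5, C.
Only C has no losses; C is the Condorcet winner.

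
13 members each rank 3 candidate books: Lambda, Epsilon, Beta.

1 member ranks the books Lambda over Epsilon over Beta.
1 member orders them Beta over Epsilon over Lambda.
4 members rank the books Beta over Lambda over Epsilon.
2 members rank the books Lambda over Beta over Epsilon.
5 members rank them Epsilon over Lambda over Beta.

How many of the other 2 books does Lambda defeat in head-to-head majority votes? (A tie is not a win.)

2

Lambda against each rival (13 members):
Lambda–Epsilon: Lambda 7–6.
Lambda vs Beta: 8 to 5, Lambda.
Lambda beats Epsilon, Beta — 2 pairwise wins.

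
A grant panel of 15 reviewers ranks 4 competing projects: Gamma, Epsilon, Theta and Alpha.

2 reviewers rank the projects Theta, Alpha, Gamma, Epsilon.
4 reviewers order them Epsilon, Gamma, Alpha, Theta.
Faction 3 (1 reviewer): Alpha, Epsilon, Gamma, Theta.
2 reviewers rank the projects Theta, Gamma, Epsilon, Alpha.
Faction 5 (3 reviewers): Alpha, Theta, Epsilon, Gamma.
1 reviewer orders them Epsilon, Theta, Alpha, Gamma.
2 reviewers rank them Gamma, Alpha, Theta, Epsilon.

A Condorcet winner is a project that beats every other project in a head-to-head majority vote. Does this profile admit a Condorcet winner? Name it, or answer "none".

Check each pair by majority over 15 ballots:
Gamma vs Epsilon: Epsilon wins 9–6.
Gamma–Theta: Theta 8–7.
Gamma vs Alpha: Gamma, 8–7.
Epsilon vs Theta: Theta, 9–6.
Epsilon–Alpha: Alpha 8–7.
Theta–Alpha: Alpha 10–5.
No project is unbeaten: Gamma loses to Epsilon; Epsilon loses to Theta; Theta loses to Alpha; Alpha loses to Gamma. In particular Gamma > Alpha > Epsilon > Gamma is a majority cycle — no Condorcet winner exists.

none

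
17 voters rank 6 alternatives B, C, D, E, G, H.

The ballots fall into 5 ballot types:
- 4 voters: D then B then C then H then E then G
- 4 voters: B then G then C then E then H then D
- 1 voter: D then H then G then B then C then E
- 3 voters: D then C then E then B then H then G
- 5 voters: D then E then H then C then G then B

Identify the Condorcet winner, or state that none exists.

D

Pairwise majorities:
B vs C: B is ranked higher on 4+4+1 = 9 ballots, C on 8. B wins 9–8.
B vs D: B is ranked higher on 4 ballots, D on 13. D wins 13–4.
B vs E: B is ranked higher on 4+4+1 = 9 ballots, E on 8. B wins 9–8.
B vs G: B is ranked higher on 4+4+3 = 11 ballots, G on 6. B wins 11–6.
B vs H: B is ranked higher on 4+4+3 = 11 ballots, H on 6. B wins 11–6.
C vs D: 4 to 13, D.
C vs E: C preferred on 4+4+1+3 = 12 ballots; C wins 12–5.
C vs G: C is ranked higher on 4+3+5 = 12 ballots, G on 5. C wins 12–5.
C vs H: 4+4+3 = 11 for C, 6 for H — C by 11–6.
D vs E: D preferred on 4+1+3+5 = 13 ballots; D wins 13–4.
D vs G: 4+1+3+5 = 13 for D, 4 for G — D by 13–4.
D vs H: D is ranked higher on 4+1+3+5 = 13 ballots, H on 4. D wins 13–4.
E vs G: E preferred on 4+3+5 = 12 ballots; E wins 12–5.
E vs H: E preferred on 4+3+5 = 12 ballots; E wins 12–5.
G vs H: G preferred on 4 ballots; H wins 13–4.
Only D has no losses; D is the Condorcet winner.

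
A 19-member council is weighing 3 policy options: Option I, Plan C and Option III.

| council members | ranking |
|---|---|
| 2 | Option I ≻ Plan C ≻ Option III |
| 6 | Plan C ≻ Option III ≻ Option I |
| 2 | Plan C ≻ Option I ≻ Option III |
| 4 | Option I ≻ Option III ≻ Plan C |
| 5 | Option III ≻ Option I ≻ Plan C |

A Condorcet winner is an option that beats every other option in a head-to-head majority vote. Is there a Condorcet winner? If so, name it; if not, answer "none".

Check each pair by majority over 19 ballots:
Option I vs Plan C: Option I preferred on 2+4+5 = 11 ballots; Option I wins 11–8.
Option I vs Option III: 2+2+4 = 8 for Option I, 11 for Option III — Option III by 11–8.
Plan C vs Option III: 10 to 9, Plan C.
Each option drops at least one matchup (Option I loses to Option III; Plan C loses to Option I; Option III loses to Plan C); the cycle Option I → Plan C → Option III → Option I rules out a Condorcet winner.

none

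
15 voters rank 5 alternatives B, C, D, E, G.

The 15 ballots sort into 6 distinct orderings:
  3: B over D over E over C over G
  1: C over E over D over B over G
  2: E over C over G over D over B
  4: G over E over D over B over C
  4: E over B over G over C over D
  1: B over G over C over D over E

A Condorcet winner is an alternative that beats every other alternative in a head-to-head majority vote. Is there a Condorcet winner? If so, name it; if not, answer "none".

Head-to-head results (15 voters):
B vs C: B is ranked higher on 3+4+4+1 = 12 ballots, C on 3. B wins 12–3.
B vs D: 8 to 7, B.
B vs E: B preferred on 3+1 = 4 ballots; E wins 11–4.
B vs G: B preferred on 3+1+4+1 = 9 ballots; B wins 9–6.
C vs D: C preferred on 1+2+4+1 = 8 ballots; C wins 8–7.
C vs E: C is ranked higher on 1+1 = 2 ballots, E on 13. E wins 13–2.
C vs G: C is ranked higher on 3+1+2 = 6 ballots, G on 9. G wins 9–6.
D vs E: D is ranked higher on 3+1 = 4 ballots, E on 11. E wins 11–4.
D vs G: D is ranked higher on 3+1 = 4 ballots, G on 11. G wins 11–4.
E vs G: E preferred on 3+1+2+4 = 10 ballots; E wins 10–5.
Only E has no losses; E is the Condorcet winner.

E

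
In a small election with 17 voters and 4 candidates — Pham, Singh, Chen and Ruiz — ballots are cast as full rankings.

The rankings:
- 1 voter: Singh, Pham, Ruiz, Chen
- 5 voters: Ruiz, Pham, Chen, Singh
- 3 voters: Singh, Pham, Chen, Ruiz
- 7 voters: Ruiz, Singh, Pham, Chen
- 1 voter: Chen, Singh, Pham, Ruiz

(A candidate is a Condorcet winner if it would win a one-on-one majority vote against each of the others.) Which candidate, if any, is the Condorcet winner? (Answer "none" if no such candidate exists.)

Check each pair by majority over 17 ballots:
Pham vs Singh: Singh, 12–5.
Pham vs Chen: Pham wins 16–1.
Pham vs Ruiz: 1+3+1 = 5 for Pham, 12 for Ruiz — Ruiz by 12–5.
Singh vs Chen: 1+3+7 = 11 for Singh, 6 for Chen — Singh by 11–6.
Singh–Ruiz: Ruiz 12–5.
Chen vs Ruiz: 4 to 13, Ruiz.
Ruiz wins every pairwise contest, so Ruiz is the Condorcet winner.

Ruiz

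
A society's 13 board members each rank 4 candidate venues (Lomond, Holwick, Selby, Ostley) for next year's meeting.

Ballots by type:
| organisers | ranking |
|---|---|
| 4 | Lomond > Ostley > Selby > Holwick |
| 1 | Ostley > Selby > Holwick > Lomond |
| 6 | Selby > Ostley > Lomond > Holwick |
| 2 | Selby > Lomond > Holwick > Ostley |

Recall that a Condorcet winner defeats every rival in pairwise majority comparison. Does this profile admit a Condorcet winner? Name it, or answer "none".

Check each pair by majority over 13 ballots:
Lomond vs Holwick: Lomond, 12–1.
Lomond vs Selby: Selby wins 9–4.
Lomond vs Ostley: Ostley, 7–6.
Holwick vs Selby: Selby, 13–0.
Holwick vs Ostley: Ostley wins 11–2.
Selby vs Ostley: Selby, 8–5.
Selby beats each of Lomond, Holwick, Ostley — Selby is the Condorcet winner.

Selby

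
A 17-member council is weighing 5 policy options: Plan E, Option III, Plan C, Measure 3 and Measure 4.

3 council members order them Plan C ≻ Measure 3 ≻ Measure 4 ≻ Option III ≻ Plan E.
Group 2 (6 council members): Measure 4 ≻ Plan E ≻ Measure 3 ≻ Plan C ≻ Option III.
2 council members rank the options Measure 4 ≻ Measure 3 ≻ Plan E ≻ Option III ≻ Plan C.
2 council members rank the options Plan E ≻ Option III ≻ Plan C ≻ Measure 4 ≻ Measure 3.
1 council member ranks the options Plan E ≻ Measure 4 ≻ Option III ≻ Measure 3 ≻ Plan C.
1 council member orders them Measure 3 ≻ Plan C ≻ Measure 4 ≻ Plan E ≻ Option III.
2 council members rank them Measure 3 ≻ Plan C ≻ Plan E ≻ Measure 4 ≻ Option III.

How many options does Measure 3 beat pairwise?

2

Measure 3 against each rival (17 council members):
Measure 3 vs Plan E: 3+2+1+2 = 8 for Measure 3, 9 for Plan E — Plan E by 9–8.
Measure 3 vs Option III: Measure 3, 14–3.
Measure 3 vs Plan C: Measure 3 wins 12–5.
Measure 3 vs Measure 4: Measure 4 wins 11–6.
Measure 3 beats Option III, Plan C; loses to Plan E, Measure 4 — 2 pairwise wins.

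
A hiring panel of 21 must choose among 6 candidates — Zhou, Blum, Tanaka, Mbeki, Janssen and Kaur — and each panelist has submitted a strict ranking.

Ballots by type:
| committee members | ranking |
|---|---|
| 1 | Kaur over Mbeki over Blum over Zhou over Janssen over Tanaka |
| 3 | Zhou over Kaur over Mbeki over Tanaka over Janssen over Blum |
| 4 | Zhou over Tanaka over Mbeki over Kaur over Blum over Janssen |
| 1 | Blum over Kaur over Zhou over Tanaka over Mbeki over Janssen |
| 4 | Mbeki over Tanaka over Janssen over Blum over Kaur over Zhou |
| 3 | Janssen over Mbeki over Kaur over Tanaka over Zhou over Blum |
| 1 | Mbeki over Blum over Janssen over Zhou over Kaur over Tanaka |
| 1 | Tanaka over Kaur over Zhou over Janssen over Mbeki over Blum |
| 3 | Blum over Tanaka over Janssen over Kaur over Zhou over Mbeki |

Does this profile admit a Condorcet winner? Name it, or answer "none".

none

Pairwise majorities:
Zhou vs Blum: Zhou preferred on 3+4+3+1 = 11 ballots; Zhou wins 11–10.
Zhou vs Tanaka: Zhou is ranked higher on 1+3+4+1+1 = 10 ballots, Tanaka on 11. Tanaka wins 11–10.
Zhou vs Mbeki: 12 to 9, Zhou.
Zhou vs Janssen: 1+3+4+1+1 = 10 for Zhou, 11 for Janssen — Janssen by 11–10.
Zhou vs Kaur: 8 to 13, Kaur.
Blum vs Tanaka: 1+1+1+3 = 6 for Blum, 15 for Tanaka — Tanaka by 15–6.
Blum vs Mbeki: 4 to 17, Mbeki.
Blum vs Janssen: Blum is ranked higher on 1+4+1+1+3 = 10 ballots, Janssen on 11. Janssen wins 11–10.
Blum vs Kaur: Blum preferred on 1+4+1+3 = 9 ballots; Kaur wins 12–9.
Tanaka vs Mbeki: Tanaka is ranked higher on 4+1+1+3 = 9 ballots, Mbeki on 12. Mbeki wins 12–9.
Tanaka vs Janssen: 16 to 5, Tanaka.
Tanaka vs Kaur: Tanaka is ranked higher on 4+4+1+3 = 12 ballots, Kaur on 9. Tanaka wins 12–9.
Mbeki vs Janssen: Mbeki preferred on 1+3+4+1+4+1 = 14 ballots; Mbeki wins 14–7.
Mbeki vs Kaur: 4+4+3+1 = 12 for Mbeki, 9 for Kaur — Mbeki by 12–9.
Janssen vs Kaur: Janssen is ranked higher on 4+3+1+3 = 11 ballots, Kaur on 10. Janssen wins 11–10.
Every candidate loses at least once (Zhou loses to Tanaka; Blum loses to Zhou; Tanaka loses to Mbeki; Mbeki loses to Zhou; Janssen loses to Tanaka; Kaur loses to Tanaka). The majority relation contains the cycle Zhou > Mbeki > Tanaka > Zhou, so there is no Condorcet winner.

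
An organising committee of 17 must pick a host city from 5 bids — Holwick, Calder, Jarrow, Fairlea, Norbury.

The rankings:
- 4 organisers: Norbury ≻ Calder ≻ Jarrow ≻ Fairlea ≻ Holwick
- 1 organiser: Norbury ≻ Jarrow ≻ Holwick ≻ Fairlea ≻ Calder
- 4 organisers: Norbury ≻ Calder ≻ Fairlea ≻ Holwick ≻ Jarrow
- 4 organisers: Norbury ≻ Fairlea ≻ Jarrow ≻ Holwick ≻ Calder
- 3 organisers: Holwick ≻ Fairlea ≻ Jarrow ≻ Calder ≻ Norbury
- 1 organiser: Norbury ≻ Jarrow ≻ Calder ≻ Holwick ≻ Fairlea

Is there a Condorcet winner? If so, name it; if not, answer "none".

Norbury

Pairwise majorities:
Holwick vs Calder: Holwick preferred on 1+4+3 = 8 ballots; Calder wins 9–8.
Holwick vs Jarrow: Jarrow, 10–7.
Holwick vs Fairlea: 1+3+1 = 5 for Holwick, 12 for Fairlea — Fairlea by 12–5.
Holwick vs Norbury: Holwick is ranked higher on 3 ballots, Norbury on 14. Norbury wins 14–3.
Calder vs Jarrow: Calder is ranked higher on 4+4 = 8 ballots, Jarrow on 9. Jarrow wins 9–8.
Calder–Fairlea: Calder 9–8.
Calder–Norbury: Norbury 14–3.
Jarrow vs Fairlea: Jarrow is ranked higher on 4+1+1 = 6 ballots, Fairlea on 11. Fairlea wins 11–6.
Jarrow vs Norbury: 3 for Jarrow, 14 for Norbury — Norbury by 14–3.
Fairlea vs Norbury: 3 for Fairlea, 14 for Norbury — Norbury by 14–3.
Norbury wins every pairwise contest, so Norbury is the Condorcet winner.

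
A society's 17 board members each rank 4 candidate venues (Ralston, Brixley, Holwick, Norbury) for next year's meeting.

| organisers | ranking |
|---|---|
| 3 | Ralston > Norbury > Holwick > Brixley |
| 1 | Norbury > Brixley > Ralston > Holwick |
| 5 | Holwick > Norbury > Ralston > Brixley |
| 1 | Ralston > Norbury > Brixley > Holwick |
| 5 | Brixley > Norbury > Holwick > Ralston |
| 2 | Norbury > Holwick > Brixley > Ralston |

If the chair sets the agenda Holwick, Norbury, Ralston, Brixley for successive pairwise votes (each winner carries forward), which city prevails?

Round 1: Holwick vs Norbury — 5–12, Norbury advances.
Round 2: Norbury vs Ralston — 13–4, Norbury advances.
Round 3: Norbury vs Brixley — 12–5, Norbury advances.
Norbury survives the agenda.

Norbury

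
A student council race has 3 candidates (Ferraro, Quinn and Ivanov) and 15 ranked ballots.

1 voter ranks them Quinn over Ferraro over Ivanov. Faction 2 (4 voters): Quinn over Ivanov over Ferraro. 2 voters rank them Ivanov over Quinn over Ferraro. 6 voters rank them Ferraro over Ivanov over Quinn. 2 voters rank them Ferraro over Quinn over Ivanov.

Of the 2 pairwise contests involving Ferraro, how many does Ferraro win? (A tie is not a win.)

2

Ferraro against each rival (15 voters):
Ferraro vs Quinn: Ferraro wins 8–7.
Ferraro–Ivanov: Ferraro 9–6.
Ferraro beats Quinn, Ivanov — 2 pairwise wins.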